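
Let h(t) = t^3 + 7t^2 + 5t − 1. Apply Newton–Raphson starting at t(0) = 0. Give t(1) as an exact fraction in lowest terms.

h'(t) = 3t^2 + 14t + 5.
h(0) = −1, h'(0) = 5, so t(1) = 0 − (−1)/5 = 1/5.

1/5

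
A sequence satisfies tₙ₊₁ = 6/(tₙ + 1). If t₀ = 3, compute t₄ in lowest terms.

t₁ = 6/(3 + 1) = 3/2.
t₂ = 6/(3/2 + 1) = 12/5.
t₃ = 6/(12/5 + 1) = 30/17.
t₄ = 6/(30/17 + 1) = 102/47.

102/47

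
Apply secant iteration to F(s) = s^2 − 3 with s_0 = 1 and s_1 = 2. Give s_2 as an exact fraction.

5/3

F(1) = −2, F(2) = 1. s_2 = 2 − 1·(2 − 1)/(1 − (−2)) = 5/3.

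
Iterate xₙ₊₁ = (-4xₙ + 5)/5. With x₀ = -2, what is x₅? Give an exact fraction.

4353/3125

x₁ = (-4·(-2) + 5)/5 = 13/5.
x₂ = (-4·(13/5) + 5)/5 = -27/25.
x₃ = (-4·(-27/25) + 5)/5 = 233/125.
x₄ = (-4·(233/125) + 5)/5 = -307/625.
x₅ = (-4·(-307/625) + 5)/5 = 4353/3125.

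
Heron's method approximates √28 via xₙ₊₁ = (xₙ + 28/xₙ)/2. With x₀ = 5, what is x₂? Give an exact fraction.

5609/1060

x₁ = (5 + 28/5)/2 = 53/10.
x₂ = (53/10 + 28/(53/10))/2 = 5609/1060.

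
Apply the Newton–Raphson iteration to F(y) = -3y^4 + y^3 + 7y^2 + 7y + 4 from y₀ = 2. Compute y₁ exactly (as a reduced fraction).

104/49

F'(y) = -12y^3 + 3y^2 + 14y + 7.
F(2) = 6, F'(2) = -49, so y₁ = 2 - 6/(-49) = 104/49.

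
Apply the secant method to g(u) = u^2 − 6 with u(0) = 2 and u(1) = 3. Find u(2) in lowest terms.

g(2) = −2, g(3) = 3. u(2) = 3 − 3·(3 − 2)/(3 − (−2)) = 12/5.

12/5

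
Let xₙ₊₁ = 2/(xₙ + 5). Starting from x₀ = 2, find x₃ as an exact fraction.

x₁ = 2/(2 + 5) = 2/7.
x₂ = 2/(2/7 + 5) = 14/37.
x₃ = 2/(14/37 + 5) = 74/199.

74/199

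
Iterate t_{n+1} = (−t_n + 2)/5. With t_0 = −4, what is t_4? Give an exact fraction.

204/625

t_1 = (−(−4) + 2)/5 = 6/5.
t_2 = (−(6/5) + 2)/5 = 4/25.
t_3 = (−(4/25) + 2)/5 = 46/125.
t_4 = (−(46/125) + 2)/5 = 204/625.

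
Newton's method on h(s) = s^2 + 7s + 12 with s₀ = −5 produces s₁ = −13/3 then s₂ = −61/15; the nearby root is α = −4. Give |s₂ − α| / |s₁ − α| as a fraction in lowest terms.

1/5

s₁ − α = −13/3 − (−4) = −13/3 + 4 = −1/3, so |s₁ − α| = 1/3.
s₂ − α = −61/15 − (−4) = −61/15 + 4 = −1/15, so |s₂ − α| = 1/15.
Ratio = (1/15) / (1/3) = 1/5.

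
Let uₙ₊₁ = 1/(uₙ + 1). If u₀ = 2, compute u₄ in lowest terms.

u₁ = 1/(2 + 1) = 1/3.
u₂ = 1/(1/3 + 1) = 3/4.
u₃ = 1/(3/4 + 1) = 4/7.
u₄ = 1/(4/7 + 1) = 7/11.

7/11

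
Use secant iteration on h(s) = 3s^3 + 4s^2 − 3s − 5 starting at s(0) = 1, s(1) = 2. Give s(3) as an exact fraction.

9622/9161

h(1) = −1, h(2) = 29. s(2) = 2 − 29·(2 − 1)/(29 − (−1)) = 31/30.
h(2) = 29, h(31/30) = −4669/9000. s(3) = (31/30) − (−4669/9000)·((31/30) − 2)/((−4669/9000) − 29) = 9622/9161.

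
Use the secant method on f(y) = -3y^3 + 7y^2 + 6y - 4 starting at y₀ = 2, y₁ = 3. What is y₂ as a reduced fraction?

f(2) = 12, f(3) = -4. y₂ = 3 - (-4)·(3 - 2)/((-4) - 12) = 11/4.

11/4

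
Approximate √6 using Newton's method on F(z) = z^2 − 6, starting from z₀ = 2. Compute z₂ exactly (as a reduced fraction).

F'(z) = 2z.
F(2) = −2, F'(2) = 4, so z₁ = 2 − (−2)/4 = 5/2.
F(5/2) = 1/4, F'(5/2) = 5, so z₂ = (5/2) − (1/4)/5 = 49/20.

49/20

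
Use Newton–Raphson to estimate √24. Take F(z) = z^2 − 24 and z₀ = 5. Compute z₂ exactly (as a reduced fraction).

4801/980

F'(z) = 2z.
F(5) = 1, F'(5) = 10, so z₁ = 5 − 1/10 = 49/10.
F(49/10) = 1/100, F'(49/10) = 49/5, so z₂ = (49/10) − (1/100)/(49/5) = 4801/980.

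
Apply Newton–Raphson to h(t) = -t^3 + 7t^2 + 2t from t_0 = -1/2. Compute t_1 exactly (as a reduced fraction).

-8/23

h'(t) = -3t^2 + 14t + 2.
h(-1/2) = 7/8, h'(-1/2) = -23/4, so t_1 = (-1/2) - (7/8)/(-23/4) = -8/23.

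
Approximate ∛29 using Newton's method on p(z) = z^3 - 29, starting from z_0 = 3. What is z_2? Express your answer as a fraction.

1714381/558009

p'(z) = 3z^2.
p(3) = -2, p'(3) = 27, so z_1 = 3 - (-2)/27 = 83/27.
p(83/27) = 980/19683, p'(83/27) = 6889/243, so z_2 = (83/27) - (980/19683)/(6889/243) = 1714381/558009.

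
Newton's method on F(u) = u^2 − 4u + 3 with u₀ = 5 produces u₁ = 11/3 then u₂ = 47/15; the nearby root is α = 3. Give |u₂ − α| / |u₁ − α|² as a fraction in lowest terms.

u₁ − α = 11/3 − 3 = 2/3, so |u₁ − α| = 2/3.
u₂ − α = 47/15 − 3 = 2/15, so |u₂ − α| = 2/15.
|u₁ − α|² = 4/9.
Ratio = (2/15) / (4/9) = 3/10.

3/10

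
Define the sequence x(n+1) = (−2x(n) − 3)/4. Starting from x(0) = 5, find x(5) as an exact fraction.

x(1) = (−2·5 − 3)/4 = −13/4.
x(2) = (−2·(−13/4) − 3)/4 = 7/8.
x(3) = (−2·(7/8) − 3)/4 = −19/16.
x(4) = (−2·(−19/16) − 3)/4 = −5/32.
x(5) = (−2·(−5/32) − 3)/4 = −43/64.

−43/64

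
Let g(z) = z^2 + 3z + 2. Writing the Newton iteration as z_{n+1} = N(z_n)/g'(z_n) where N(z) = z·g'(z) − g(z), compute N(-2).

g'(z) = 2z + 3.
N(z) = z·g'(z) − g(z) = z·(2z + 3) − (z^2 + 3z + 2) = z^2 − 2.
N(-2) = 2.

2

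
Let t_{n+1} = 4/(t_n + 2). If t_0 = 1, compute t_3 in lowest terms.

t_1 = 4/(1 + 2) = 4/3.
t_2 = 4/(4/3 + 2) = 6/5.
t_3 = 4/(6/5 + 2) = 5/4.

5/4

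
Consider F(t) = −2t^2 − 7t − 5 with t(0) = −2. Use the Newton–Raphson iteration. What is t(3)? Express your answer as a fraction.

−213/85

F'(t) = −4t − 7.
F(−2) = 1, F'(−2) = 1, so t(1) = (−2) − 1/1 = −3.
F(−3) = −2, F'(−3) = 5, so t(2) = (−3) − (−2)/5 = −13/5.
F(−13/5) = −8/25, F'(−13/5) = 17/5, so t(3) = (−13/5) − (−8/25)/(17/5) = −213/85.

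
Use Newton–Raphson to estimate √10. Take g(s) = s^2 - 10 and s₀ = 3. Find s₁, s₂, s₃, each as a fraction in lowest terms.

g'(s) = 2s.
g(3) = -1, g'(3) = 6, so s₁ = 3 - (-1)/6 = 19/6.
g(19/6) = 1/36, g'(19/6) = 19/3, so s₂ = (19/6) - (1/36)/(19/3) = 721/228.
g(721/228) = 1/51984, g'(721/228) = 721/114, so s₃ = (721/228) - (1/51984)/(721/114) = 1039681/328776.

s₁ = 19/6, s₂ = 721/228, s₃ = 1039681/328776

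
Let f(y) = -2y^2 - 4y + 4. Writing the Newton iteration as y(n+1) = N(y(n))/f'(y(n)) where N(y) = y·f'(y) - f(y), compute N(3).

-22

f'(y) = -4y - 4.
N(y) = y·f'(y) - f(y) = y·(-4y - 4) - (-2y^2 - 4y + 4) = -2y^2 - 4.
N(3) = -22.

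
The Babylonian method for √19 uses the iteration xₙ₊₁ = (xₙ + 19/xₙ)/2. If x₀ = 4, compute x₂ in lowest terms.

2441/560

x₁ = (4 + 19/4)/2 = 35/8.
x₂ = (35/8 + 19/(35/8))/2 = 2441/560.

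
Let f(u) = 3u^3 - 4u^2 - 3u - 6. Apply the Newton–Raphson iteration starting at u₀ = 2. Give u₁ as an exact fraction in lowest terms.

38/17

f'(u) = 9u^2 - 8u - 3.
f(2) = -4, f'(2) = 17, so u₁ = 2 - (-4)/17 = 38/17.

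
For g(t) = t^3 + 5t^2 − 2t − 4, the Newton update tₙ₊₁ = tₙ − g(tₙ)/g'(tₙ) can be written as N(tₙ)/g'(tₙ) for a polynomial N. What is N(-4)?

g'(t) = 3t^2 + 10t − 2.
N(t) = t·g'(t) − g(t) = t·(3t^2 + 10t − 2) − (t^3 + 5t^2 − 2t − 4) = 2t^3 + 5t^2 + 4.
N(-4) = −44.

−44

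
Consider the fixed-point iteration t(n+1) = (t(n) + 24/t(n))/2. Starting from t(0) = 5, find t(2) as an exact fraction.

t(1) = (5 + 24/5)/2 = 49/10.
t(2) = (49/10 + 24/(49/10))/2 = 4801/980.

4801/980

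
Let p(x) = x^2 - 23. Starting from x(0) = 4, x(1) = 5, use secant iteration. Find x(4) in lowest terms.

p(4) = -7, p(5) = 2. x(2) = 5 - 2·(5 - 4)/(2 - (-7)) = 43/9.
p(5) = 2, p(43/9) = -14/81. x(3) = (43/9) - (-14/81)·((43/9) - 5)/((-14/81) - 2) = 211/44.
p(43/9) = -14/81, p(211/44) = -7/1936. x(4) = (211/44) - (-7/1936)·((211/44) - (43/9))/((-7/1936) - (-14/81)) = 18181/3791.

18181/3791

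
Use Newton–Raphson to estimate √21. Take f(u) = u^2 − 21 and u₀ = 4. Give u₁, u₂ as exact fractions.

f'(u) = 2u.
f(4) = −5, f'(4) = 8, so u₁ = 4 − (−5)/8 = 37/8.
f(37/8) = 25/64, f'(37/8) = 37/4, so u₂ = (37/8) − (25/64)/(37/4) = 2713/592.

u₁ = 37/8, u₂ = 2713/592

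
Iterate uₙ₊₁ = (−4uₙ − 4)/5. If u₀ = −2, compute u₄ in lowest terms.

u₁ = (−4·(−2) − 4)/5 = 4/5.
u₂ = (−4·(4/5) − 4)/5 = −36/25.
u₃ = (−4·(−36/25) − 4)/5 = 44/125.
u₄ = (−4·(44/125) − 4)/5 = −676/625.

−676/625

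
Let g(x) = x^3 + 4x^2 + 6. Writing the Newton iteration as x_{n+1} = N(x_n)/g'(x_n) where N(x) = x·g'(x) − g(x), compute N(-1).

g'(x) = 3x^2 + 8x.
N(x) = x·g'(x) − g(x) = x·(3x^2 + 8x) − (x^3 + 4x^2 + 6) = 2x^3 + 4x^2 − 6.
N(-1) = −4.

−4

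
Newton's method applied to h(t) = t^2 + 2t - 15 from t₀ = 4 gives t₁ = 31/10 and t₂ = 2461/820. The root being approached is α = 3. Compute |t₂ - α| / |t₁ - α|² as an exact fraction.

t₁ - α = 31/10 - 3 = 1/10, so |t₁ - α| = 1/10.
t₂ - α = 2461/820 - 3 = 1/820, so |t₂ - α| = 1/820.
|t₁ - α|² = 1/100.
Ratio = (1/820) / (1/100) = 5/41.

5/41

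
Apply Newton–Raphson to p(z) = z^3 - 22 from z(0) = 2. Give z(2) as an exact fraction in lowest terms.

9235/3249

p'(z) = 3z^2.
p(2) = -14, p'(2) = 12, so z(1) = 2 - (-14)/12 = 19/6.
p(19/6) = 2107/216, p'(19/6) = 361/12, so z(2) = (19/6) - (2107/216)/(361/12) = 9235/3249.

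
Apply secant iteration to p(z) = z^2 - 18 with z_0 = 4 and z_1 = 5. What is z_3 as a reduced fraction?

352/83

p(4) = -2, p(5) = 7. z_2 = 5 - 7·(5 - 4)/(7 - (-2)) = 38/9.
p(5) = 7, p(38/9) = -14/81. z_3 = (38/9) - (-14/81)·((38/9) - 5)/((-14/81) - 7) = 352/83.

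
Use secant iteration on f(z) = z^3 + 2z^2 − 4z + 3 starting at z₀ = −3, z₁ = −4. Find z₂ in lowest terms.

−63/19

f(−3) = 6, f(−4) = −13. z₂ = (−4) − (−13)·((−4) − (−3))/((−13) − 6) = −63/19.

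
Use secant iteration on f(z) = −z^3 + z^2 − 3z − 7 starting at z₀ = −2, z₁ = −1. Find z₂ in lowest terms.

f(−2) = 11, f(−1) = −2. z₂ = (−1) − (−2)·((−1) − (−2))/((−2) − 11) = −15/13.

−15/13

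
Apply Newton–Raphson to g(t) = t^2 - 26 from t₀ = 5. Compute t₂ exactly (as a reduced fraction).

5201/1020

g'(t) = 2t.
g(5) = -1, g'(5) = 10, so t₁ = 5 - (-1)/10 = 51/10.
g(51/10) = 1/100, g'(51/10) = 51/5, so t₂ = (51/10) - (1/100)/(51/5) = 5201/1020.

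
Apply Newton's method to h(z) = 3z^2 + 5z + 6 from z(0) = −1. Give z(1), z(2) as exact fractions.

h'(z) = 6z + 5.
h(−1) = 4, h'(−1) = −1, so z(1) = (−1) − 4/(−1) = 3.
h(3) = 48, h'(3) = 23, so z(2) = 3 − 48/23 = 21/23.

z(1) = 3, z(2) = 21/23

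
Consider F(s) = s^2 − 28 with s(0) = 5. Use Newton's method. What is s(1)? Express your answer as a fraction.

53/10

F'(s) = 2s.
F(5) = −3, F'(5) = 10, so s(1) = 5 − (−3)/10 = 53/10.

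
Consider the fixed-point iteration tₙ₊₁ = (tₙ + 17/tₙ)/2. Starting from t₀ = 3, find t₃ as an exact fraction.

t₁ = (3 + 17/3)/2 = 13/3.
t₂ = (13/3 + 17/(13/3))/2 = 161/39.
t₃ = (161/39 + 17/(161/39))/2 = 25889/6279.

25889/6279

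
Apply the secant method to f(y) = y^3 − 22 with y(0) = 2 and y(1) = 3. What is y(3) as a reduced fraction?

f(2) = −14, f(3) = 5. y(2) = 3 − 5·(3 − 2)/(5 − (−14)) = 52/19.
f(3) = 5, f(52/19) = −10290/6859. y(3) = (52/19) − (−10290/6859)·((52/19) − 3)/((−10290/6859) − 5) = 24946/8917.

24946/8917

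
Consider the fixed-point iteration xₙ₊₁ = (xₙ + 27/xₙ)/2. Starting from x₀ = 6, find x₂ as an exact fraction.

x₁ = (6 + 27/6)/2 = 21/4.
x₂ = (21/4 + 27/(21/4))/2 = 291/56.

291/56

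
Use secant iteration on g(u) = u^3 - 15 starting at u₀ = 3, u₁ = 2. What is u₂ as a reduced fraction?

g(3) = 12, g(2) = -7. u₂ = 2 - (-7)·(2 - 3)/((-7) - 12) = 45/19.

45/19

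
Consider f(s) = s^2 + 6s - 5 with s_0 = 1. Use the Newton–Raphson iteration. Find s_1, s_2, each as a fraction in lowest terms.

f'(s) = 2s + 6.
f(1) = 2, f'(1) = 8, so s_1 = 1 - 2/8 = 3/4.
f(3/4) = 1/16, f'(3/4) = 15/2, so s_2 = (3/4) - (1/16)/(15/2) = 89/120.

s_1 = 3/4, s_2 = 89/120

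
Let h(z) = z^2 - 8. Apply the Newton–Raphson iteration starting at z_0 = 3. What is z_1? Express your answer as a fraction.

h'(z) = 2z.
h(3) = 1, h'(3) = 6, so z_1 = 3 - 1/6 = 17/6.

17/6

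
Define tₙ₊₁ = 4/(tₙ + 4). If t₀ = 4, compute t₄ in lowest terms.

t₁ = 4/(4 + 4) = 1/2.
t₂ = 4/(1/2 + 4) = 8/9.
t₃ = 4/(8/9 + 4) = 9/11.
t₄ = 4/(9/11 + 4) = 44/53.

44/53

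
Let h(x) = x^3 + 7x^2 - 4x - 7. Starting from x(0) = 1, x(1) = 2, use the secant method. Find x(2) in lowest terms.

h(1) = -3, h(2) = 21. x(2) = 2 - 21·(2 - 1)/(21 - (-3)) = 9/8.

9/8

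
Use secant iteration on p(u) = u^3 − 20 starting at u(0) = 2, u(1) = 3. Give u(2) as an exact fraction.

p(2) = −12, p(3) = 7. u(2) = 3 − 7·(3 − 2)/(7 − (−12)) = 50/19.

50/19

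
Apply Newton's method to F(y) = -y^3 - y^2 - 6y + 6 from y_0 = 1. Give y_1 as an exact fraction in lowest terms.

9/11

F'(y) = -3y^2 - 2y - 6.
F(1) = -2, F'(1) = -11, so y_1 = 1 - (-2)/(-11) = 9/11.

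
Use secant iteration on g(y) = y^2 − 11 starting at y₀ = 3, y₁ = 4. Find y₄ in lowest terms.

3907/1178

g(3) = −2, g(4) = 5. y₂ = 4 − 5·(4 − 3)/(5 − (−2)) = 23/7.
g(4) = 5, g(23/7) = −10/49. y₃ = (23/7) − (−10/49)·((23/7) − 4)/((−10/49) − 5) = 169/51.
g(23/7) = −10/49, g(169/51) = −50/2601. y₄ = (169/51) − (−50/2601)·((169/51) − (23/7))/((−50/2601) − (−10/49)) = 3907/1178.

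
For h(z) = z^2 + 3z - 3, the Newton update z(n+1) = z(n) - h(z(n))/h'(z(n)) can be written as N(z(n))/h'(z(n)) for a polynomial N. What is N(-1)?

4

h'(z) = 2z + 3.
N(z) = z·h'(z) - h(z) = z·(2z + 3) - (z^2 + 3z - 3) = z^2 + 3.
N(-1) = 4.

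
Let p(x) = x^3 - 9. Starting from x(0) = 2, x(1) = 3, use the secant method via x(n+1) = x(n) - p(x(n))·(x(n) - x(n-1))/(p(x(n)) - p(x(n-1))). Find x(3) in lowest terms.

1609/777

p(2) = -1, p(3) = 18. x(2) = 3 - 18·(3 - 2)/(18 - (-1)) = 39/19.
p(3) = 18, p(39/19) = -2412/6859. x(3) = (39/19) - (-2412/6859)·((39/19) - 3)/((-2412/6859) - 18) = 1609/777.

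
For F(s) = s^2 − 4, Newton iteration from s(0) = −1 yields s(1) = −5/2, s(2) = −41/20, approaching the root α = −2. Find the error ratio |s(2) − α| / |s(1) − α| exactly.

1/10

s(1) − α = −5/2 − (−2) = −5/2 + 2 = −1/2, so |s(1) − α| = 1/2.
s(2) − α = −41/20 − (−2) = −41/20 + 2 = −1/20, so |s(2) − α| = 1/20.
Ratio = (1/20) / (1/2) = 1/10.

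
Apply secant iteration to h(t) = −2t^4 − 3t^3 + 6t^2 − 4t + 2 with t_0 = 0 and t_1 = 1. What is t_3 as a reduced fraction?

h(0) = 2, h(1) = −1. t_2 = 1 − (−1)·(1 − 0)/((−1) − 2) = 2/3.
h(1) = −1, h(2/3) = 58/81. t_3 = (2/3) − (58/81)·((2/3) − 1)/((58/81) − (−1)) = 112/139.

112/139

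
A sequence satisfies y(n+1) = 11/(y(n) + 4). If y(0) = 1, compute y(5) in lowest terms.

11627/6197

y(1) = 11/(1 + 4) = 11/5.
y(2) = 11/(11/5 + 4) = 55/31.
y(3) = 11/(55/31 + 4) = 341/179.
y(4) = 11/(341/179 + 4) = 1969/1057.
y(5) = 11/(1969/1057 + 4) = 11627/6197.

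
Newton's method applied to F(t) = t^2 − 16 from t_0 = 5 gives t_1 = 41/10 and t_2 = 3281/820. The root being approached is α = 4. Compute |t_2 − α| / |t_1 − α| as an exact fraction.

1/82

t_1 − α = 41/10 − 4 = 1/10, so |t_1 − α| = 1/10.
t_2 − α = 3281/820 − 4 = 1/820, so |t_2 − α| = 1/820.
Ratio = (1/820) / (1/10) = 1/82.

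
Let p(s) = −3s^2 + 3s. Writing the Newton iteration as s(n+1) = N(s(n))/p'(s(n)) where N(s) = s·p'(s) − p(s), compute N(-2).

p'(s) = −6s + 3.
N(s) = s·p'(s) − p(s) = s·(−6s + 3) − (−3s^2 + 3s) = −3s^2.
N(-2) = −12.

−12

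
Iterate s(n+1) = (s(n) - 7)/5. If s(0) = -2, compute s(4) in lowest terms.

s(1) = ((-2) - 7)/5 = -9/5.
s(2) = ((-9/5) - 7)/5 = -44/25.
s(3) = ((-44/25) - 7)/5 = -219/125.
s(4) = ((-219/125) - 7)/5 = -1094/625.

-1094/625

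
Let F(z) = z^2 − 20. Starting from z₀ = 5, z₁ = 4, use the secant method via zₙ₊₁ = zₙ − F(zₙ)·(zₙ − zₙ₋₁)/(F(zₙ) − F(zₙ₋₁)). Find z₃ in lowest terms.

F(5) = 5, F(4) = −4. z₂ = 4 − (−4)·(4 − 5)/((−4) − 5) = 40/9.
F(4) = −4, F(40/9) = −20/81. z₃ = (40/9) − (−20/81)·((40/9) − 4)/((−20/81) − (−4)) = 85/19.

85/19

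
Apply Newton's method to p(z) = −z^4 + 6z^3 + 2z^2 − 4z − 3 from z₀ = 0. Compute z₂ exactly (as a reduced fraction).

−69/176

p'(z) = −4z^3 + 18z^2 + 4z − 4.
p(0) = −3, p'(0) = −4, so z₁ = 0 − (−3)/(−4) = −3/4.
p(−3/4) = −441/256, p'(−3/4) = 77/16, so z₂ = (−3/4) − (−441/256)/(77/16) = −69/176.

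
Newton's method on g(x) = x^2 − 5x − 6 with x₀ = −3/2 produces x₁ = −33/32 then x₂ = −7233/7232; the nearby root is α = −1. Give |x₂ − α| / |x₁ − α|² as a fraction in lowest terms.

x₁ − α = −33/32 − (−1) = −33/32 + 1 = −1/32, so |x₁ − α| = 1/32.
x₂ − α = −7233/7232 − (−1) = −7233/7232 + 1 = −1/7232, so |x₂ − α| = 1/7232.
|x₁ − α|² = 1/1024.
Ratio = (1/7232) / (1/1024) = 16/113.

16/113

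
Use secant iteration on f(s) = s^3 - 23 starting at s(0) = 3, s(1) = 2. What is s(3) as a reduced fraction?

5983/2089

f(3) = 4, f(2) = -15. s(2) = 2 - (-15)·(2 - 3)/((-15) - 4) = 53/19.
f(2) = -15, f(53/19) = -8880/6859. s(3) = (53/19) - (-8880/6859)·((53/19) - 2)/((-8880/6859) - (-15)) = 5983/2089.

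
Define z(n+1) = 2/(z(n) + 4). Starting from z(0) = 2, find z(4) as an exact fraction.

z(1) = 2/(2 + 4) = 1/3.
z(2) = 2/(1/3 + 4) = 6/13.
z(3) = 2/(6/13 + 4) = 13/29.
z(4) = 2/(13/29 + 4) = 58/129.

58/129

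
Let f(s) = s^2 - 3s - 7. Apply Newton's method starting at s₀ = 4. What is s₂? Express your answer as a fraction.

f'(s) = 2s - 3.
f(4) = -3, f'(4) = 5, so s₁ = 4 - (-3)/5 = 23/5.
f(23/5) = 9/25, f'(23/5) = 31/5, so s₂ = (23/5) - (9/25)/(31/5) = 704/155.

704/155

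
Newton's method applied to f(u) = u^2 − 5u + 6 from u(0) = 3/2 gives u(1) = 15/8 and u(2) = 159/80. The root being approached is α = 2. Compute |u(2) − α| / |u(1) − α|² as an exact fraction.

u(1) − α = 15/8 − 2 = −1/8, so |u(1) − α| = 1/8.
u(2) − α = 159/80 − 2 = −1/80, so |u(2) − α| = 1/80.
|u(1) − α|² = 1/64.
Ratio = (1/80) / (1/64) = 4/5.

4/5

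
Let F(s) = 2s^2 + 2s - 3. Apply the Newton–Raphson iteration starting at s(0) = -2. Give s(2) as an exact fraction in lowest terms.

F'(s) = 4s + 2.
F(-2) = 1, F'(-2) = -6, so s(1) = (-2) - 1/(-6) = -11/6.
F(-11/6) = 1/18, F'(-11/6) = -16/3, so s(2) = (-11/6) - (1/18)/(-16/3) = -175/96.

-175/96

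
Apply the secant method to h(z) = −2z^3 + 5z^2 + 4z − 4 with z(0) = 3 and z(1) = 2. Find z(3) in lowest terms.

h(3) = −1, h(2) = 8. z(2) = 2 − 8·(2 − 3)/(8 − (−1)) = 26/9.
h(2) = 8, h(26/9) = 776/729. z(3) = (26/9) − (776/729)·((26/9) − 2)/((776/729) − 8) = 239/79.

239/79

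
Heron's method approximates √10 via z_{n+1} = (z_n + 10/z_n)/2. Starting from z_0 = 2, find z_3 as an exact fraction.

z_1 = (2 + 10/2)/2 = 7/2.
z_2 = (7/2 + 10/(7/2))/2 = 89/28.
z_3 = (89/28 + 10/(89/28))/2 = 15761/4984.

15761/4984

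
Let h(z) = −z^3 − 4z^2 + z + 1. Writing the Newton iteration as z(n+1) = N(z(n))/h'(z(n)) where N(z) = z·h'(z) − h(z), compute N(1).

h'(z) = −3z^2 − 8z + 1.
N(z) = z·h'(z) − h(z) = z·(−3z^2 − 8z + 1) − (−z^3 − 4z^2 + z + 1) = −2z^3 − 4z^2 − 1.
N(1) = −7.

−7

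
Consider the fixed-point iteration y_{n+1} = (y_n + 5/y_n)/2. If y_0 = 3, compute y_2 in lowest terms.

47/21

y_1 = (3 + 5/3)/2 = 7/3.
y_2 = (7/3 + 5/(7/3))/2 = 47/21.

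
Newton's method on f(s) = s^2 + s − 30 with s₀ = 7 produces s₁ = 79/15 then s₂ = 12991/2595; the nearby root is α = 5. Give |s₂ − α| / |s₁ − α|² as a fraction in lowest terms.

s₁ − α = 79/15 − 5 = 4/15, so |s₁ − α| = 4/15.
s₂ − α = 12991/2595 − 5 = 16/2595, so |s₂ − α| = 16/2595.
|s₁ − α|² = 16/225.
Ratio = (16/2595) / (16/225) = 15/173.

15/173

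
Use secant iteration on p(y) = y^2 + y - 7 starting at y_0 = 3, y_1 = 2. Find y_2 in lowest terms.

p(3) = 5, p(2) = -1. y_2 = 2 - (-1)·(2 - 3)/((-1) - 5) = 13/6.

13/6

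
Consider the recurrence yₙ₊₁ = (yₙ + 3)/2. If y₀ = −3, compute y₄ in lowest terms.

y₁ = ((−3) + 3)/2 = 0.
y₂ = (0 + 3)/2 = 3/2.
y₃ = ((3/2) + 3)/2 = 9/4.
y₄ = ((9/4) + 3)/2 = 21/8.

21/8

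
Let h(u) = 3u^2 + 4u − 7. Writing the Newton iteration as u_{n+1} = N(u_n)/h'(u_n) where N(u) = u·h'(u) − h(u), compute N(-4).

55

h'(u) = 6u + 4.
N(u) = u·h'(u) − h(u) = u·(6u + 4) − (3u^2 + 4u − 7) = 3u^2 + 7.
N(-4) = 55.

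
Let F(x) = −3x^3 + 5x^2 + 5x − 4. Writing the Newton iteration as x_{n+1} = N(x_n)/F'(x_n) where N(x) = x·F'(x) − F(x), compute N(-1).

15

F'(x) = −9x^2 + 10x + 5.
N(x) = x·F'(x) − F(x) = x·(−9x^2 + 10x + 5) − (−3x^3 + 5x^2 + 5x − 4) = −6x^3 + 5x^2 + 4.
N(-1) = 15.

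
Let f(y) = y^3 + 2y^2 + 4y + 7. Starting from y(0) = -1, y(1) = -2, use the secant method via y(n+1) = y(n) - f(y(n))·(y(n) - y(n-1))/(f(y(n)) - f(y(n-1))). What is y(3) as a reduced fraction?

f(-1) = 4, f(-2) = -1. y(2) = (-2) - (-1)·((-2) - (-1))/((-1) - 4) = -9/5.
f(-2) = -1, f(-9/5) = 56/125. y(3) = (-9/5) - (56/125)·((-9/5) - (-2))/((56/125) - (-1)) = -337/181.

-337/181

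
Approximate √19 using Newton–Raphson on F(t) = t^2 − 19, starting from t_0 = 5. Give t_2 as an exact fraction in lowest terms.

F'(t) = 2t.
F(5) = 6, F'(5) = 10, so t_1 = 5 − 6/10 = 22/5.
F(22/5) = 9/25, F'(22/5) = 44/5, so t_2 = (22/5) − (9/25)/(44/5) = 959/220.

959/220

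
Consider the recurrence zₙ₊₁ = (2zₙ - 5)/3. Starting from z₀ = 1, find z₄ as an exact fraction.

-103/27

z₁ = (2·1 - 5)/3 = -1.
z₂ = (2·(-1) - 5)/3 = -7/3.
z₃ = (2·(-7/3) - 5)/3 = -29/9.
z₄ = (2·(-29/9) - 5)/3 = -103/27.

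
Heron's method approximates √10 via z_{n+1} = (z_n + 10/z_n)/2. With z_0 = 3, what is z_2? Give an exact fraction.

z_1 = (3 + 10/3)/2 = 19/6.
z_2 = (19/6 + 10/(19/6))/2 = 721/228.

721/228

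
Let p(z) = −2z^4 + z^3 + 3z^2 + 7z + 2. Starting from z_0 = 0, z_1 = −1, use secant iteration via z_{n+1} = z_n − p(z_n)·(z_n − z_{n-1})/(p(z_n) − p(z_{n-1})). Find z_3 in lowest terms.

p(0) = 2, p(−1) = −5. z_2 = (−1) − (−5)·((−1) − 0)/((−5) − 2) = −2/7.
p(−1) = −5, p(−2/7) = 500/2401. z_3 = (−2/7) − (500/2401)·((−2/7) − (−1))/((500/2401) − (−5)) = −786/2501.

−786/2501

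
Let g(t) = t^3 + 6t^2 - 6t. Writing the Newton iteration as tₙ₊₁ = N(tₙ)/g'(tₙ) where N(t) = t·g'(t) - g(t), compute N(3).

108

g'(t) = 3t^2 + 12t - 6.
N(t) = t·g'(t) - g(t) = t·(3t^2 + 12t - 6) - (t^3 + 6t^2 - 6t) = 2t^3 + 6t^2.
N(3) = 108.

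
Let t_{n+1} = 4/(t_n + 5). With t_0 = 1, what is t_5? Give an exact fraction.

2212/3153

t_1 = 4/(1 + 5) = 2/3.
t_2 = 4/(2/3 + 5) = 12/17.
t_3 = 4/(12/17 + 5) = 68/97.
t_4 = 4/(68/97 + 5) = 388/553.
t_5 = 4/(388/553 + 5) = 2212/3153.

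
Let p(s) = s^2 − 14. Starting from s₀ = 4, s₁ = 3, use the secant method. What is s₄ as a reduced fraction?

p(4) = 2, p(3) = −5. s₂ = 3 − (−5)·(3 − 4)/((−5) − 2) = 26/7.
p(3) = −5, p(26/7) = −10/49. s₃ = (26/7) − (−10/49)·((26/7) − 3)/((−10/49) − (−5)) = 176/47.
p(26/7) = −10/49, p(176/47) = 50/2209. s₄ = (176/47) − (50/2209)·((176/47) − (26/7))/((50/2209) − (−10/49)) = 4591/1227.

4591/1227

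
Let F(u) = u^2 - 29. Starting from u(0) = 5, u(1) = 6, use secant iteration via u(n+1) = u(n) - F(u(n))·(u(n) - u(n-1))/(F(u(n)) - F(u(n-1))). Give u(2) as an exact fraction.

59/11

F(5) = -4, F(6) = 7. u(2) = 6 - 7·(6 - 5)/(7 - (-4)) = 59/11.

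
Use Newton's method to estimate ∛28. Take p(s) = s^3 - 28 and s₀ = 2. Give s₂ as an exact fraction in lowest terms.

p'(s) = 3s^2.
p(2) = -20, p'(2) = 12, so s₁ = 2 - (-20)/12 = 11/3.
p(11/3) = 575/27, p'(11/3) = 121/3, so s₂ = (11/3) - (575/27)/(121/3) = 3418/1089.

3418/1089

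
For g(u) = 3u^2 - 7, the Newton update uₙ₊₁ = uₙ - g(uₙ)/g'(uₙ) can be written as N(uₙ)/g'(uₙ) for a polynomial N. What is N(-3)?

g'(u) = 6u.
N(u) = u·g'(u) - g(u) = u·(6u) - (3u^2 - 7) = 3u^2 + 7.
N(-3) = 34.

34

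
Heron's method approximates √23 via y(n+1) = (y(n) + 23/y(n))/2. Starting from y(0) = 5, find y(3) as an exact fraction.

y(1) = (5 + 23/5)/2 = 24/5.
y(2) = (24/5 + 23/(24/5))/2 = 1151/240.
y(3) = (1151/240 + 23/(1151/240))/2 = 2649601/552480.

2649601/552480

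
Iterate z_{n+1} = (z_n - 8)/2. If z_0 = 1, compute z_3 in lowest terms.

z_1 = (1 - 8)/2 = -7/2.
z_2 = ((-7/2) - 8)/2 = -23/4.
z_3 = ((-23/4) - 8)/2 = -55/8.

-55/8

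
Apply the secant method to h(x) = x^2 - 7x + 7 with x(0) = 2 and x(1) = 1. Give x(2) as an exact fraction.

5/4

h(2) = -3, h(1) = 1. x(2) = 1 - 1·(1 - 2)/(1 - (-3)) = 5/4.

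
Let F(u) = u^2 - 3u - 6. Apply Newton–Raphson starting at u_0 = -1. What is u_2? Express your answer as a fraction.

-199/145

F'(u) = 2u - 3.
F(-1) = -2, F'(-1) = -5, so u_1 = (-1) - (-2)/(-5) = -7/5.
F(-7/5) = 4/25, F'(-7/5) = -29/5, so u_2 = (-7/5) - (4/25)/(-29/5) = -199/145.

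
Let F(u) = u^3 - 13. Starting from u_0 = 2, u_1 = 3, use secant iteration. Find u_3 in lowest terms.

17593/7549

F(2) = -5, F(3) = 14. u_2 = 3 - 14·(3 - 2)/(14 - (-5)) = 43/19.
F(3) = 14, F(43/19) = -9660/6859. u_3 = (43/19) - (-9660/6859)·((43/19) - 3)/((-9660/6859) - 14) = 17593/7549.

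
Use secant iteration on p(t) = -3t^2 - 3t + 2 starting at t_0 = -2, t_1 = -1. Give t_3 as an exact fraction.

p(-2) = -4, p(-1) = 2. t_2 = (-1) - 2·((-1) - (-2))/(2 - (-4)) = -4/3.
p(-1) = 2, p(-4/3) = 2/3. t_3 = (-4/3) - (2/3)·((-4/3) - (-1))/((2/3) - 2) = -3/2.

-3/2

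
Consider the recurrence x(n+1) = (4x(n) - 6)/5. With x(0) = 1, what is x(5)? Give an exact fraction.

-11582/3125

x(1) = (4·1 - 6)/5 = -2/5.
x(2) = (4·(-2/5) - 6)/5 = -38/25.
x(3) = (4·(-38/25) - 6)/5 = -302/125.
x(4) = (4·(-302/125) - 6)/5 = -1958/625.
x(5) = (4·(-1958/625) - 6)/5 = -11582/3125.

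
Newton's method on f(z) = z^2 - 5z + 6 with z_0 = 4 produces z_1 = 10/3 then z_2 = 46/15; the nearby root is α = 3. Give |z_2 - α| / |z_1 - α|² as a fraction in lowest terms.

3/5

z_1 - α = 10/3 - 3 = 1/3, so |z_1 - α| = 1/3.
z_2 - α = 46/15 - 3 = 1/15, so |z_2 - α| = 1/15.
|z_1 - α|² = 1/9.
Ratio = (1/15) / (1/9) = 3/5.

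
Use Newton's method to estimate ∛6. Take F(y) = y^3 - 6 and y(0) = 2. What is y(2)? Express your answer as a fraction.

1979/1089

F'(y) = 3y^2.
F(2) = 2, F'(2) = 12, so y(1) = 2 - 2/12 = 11/6.
F(11/6) = 35/216, F'(11/6) = 121/12, so y(2) = (11/6) - (35/216)/(121/12) = 1979/1089.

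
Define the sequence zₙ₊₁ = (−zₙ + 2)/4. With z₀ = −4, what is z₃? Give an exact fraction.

15/32

z₁ = (−(−4) + 2)/4 = 3/2.
z₂ = (−(3/2) + 2)/4 = 1/8.
z₃ = (−(1/8) + 2)/4 = 15/32.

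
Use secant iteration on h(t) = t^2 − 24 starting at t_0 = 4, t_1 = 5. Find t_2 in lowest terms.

44/9

h(4) = −8, h(5) = 1. t_2 = 5 − 1·(5 − 4)/(1 − (−8)) = 44/9.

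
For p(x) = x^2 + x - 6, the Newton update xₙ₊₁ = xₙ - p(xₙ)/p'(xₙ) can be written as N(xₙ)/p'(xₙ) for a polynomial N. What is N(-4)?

22

p'(x) = 2x + 1.
N(x) = x·p'(x) - p(x) = x·(2x + 1) - (x^2 + x - 6) = x^2 + 6.
N(-4) = 22.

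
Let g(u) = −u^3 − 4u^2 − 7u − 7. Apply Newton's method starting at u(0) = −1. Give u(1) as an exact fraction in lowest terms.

g'(u) = −3u^2 − 8u − 7.
g(−1) = −3, g'(−1) = −2, so u(1) = (−1) − (−3)/(−2) = −5/2.

−5/2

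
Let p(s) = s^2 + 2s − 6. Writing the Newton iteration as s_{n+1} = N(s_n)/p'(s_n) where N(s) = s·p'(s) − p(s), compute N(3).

p'(s) = 2s + 2.
N(s) = s·p'(s) − p(s) = s·(2s + 2) − (s^2 + 2s − 6) = s^2 + 6.
N(3) = 15.

15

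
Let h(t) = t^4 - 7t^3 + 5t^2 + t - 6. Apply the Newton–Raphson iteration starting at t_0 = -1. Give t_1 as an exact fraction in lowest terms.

h'(t) = 4t^3 - 21t^2 + 10t + 1.
h(-1) = 6, h'(-1) = -34, so t_1 = (-1) - 6/(-34) = -14/17.

-14/17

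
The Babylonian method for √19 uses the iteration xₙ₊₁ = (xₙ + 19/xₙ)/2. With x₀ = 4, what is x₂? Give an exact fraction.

2441/560

x₁ = (4 + 19/4)/2 = 35/8.
x₂ = (35/8 + 19/(35/8))/2 = 2441/560.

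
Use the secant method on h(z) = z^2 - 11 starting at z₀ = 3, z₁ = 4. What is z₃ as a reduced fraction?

h(3) = -2, h(4) = 5. z₂ = 4 - 5·(4 - 3)/(5 - (-2)) = 23/7.
h(4) = 5, h(23/7) = -10/49. z₃ = (23/7) - (-10/49)·((23/7) - 4)/((-10/49) - 5) = 169/51.

169/51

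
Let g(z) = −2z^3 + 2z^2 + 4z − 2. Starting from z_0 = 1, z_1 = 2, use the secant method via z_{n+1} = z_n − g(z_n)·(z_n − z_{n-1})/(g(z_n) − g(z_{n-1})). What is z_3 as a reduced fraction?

g(1) = 2, g(2) = −2. z_2 = 2 − (−2)·(2 − 1)/((−2) − 2) = 3/2.
g(2) = −2, g(3/2) = 7/4. z_3 = (3/2) − (7/4)·((3/2) − 2)/((7/4) − (−2)) = 26/15.

26/15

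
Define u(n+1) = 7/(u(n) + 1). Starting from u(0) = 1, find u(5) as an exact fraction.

602/247

u(1) = 7/(1 + 1) = 7/2.
u(2) = 7/(7/2 + 1) = 14/9.
u(3) = 7/(14/9 + 1) = 63/23.
u(4) = 7/(63/23 + 1) = 161/86.
u(5) = 7/(161/86 + 1) = 602/247.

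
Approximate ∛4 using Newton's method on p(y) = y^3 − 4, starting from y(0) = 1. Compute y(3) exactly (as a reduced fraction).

358/225

p'(y) = 3y^2.
p(1) = −3, p'(1) = 3, so y(1) = 1 − (−3)/3 = 2.
p(2) = 4, p'(2) = 12, so y(2) = 2 − 4/12 = 5/3.
p(5/3) = 17/27, p'(5/3) = 25/3, so y(3) = (5/3) − (17/27)/(25/3) = 358/225.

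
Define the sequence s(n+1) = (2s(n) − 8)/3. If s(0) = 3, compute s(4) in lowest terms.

−472/81

s(1) = (2·3 − 8)/3 = −2/3.
s(2) = (2·(−2/3) − 8)/3 = −28/9.
s(3) = (2·(−28/9) − 8)/3 = −128/27.
s(4) = (2·(−128/27) − 8)/3 = −472/81.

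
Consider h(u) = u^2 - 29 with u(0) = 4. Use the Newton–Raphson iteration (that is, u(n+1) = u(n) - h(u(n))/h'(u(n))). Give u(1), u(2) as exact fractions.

u(1) = 45/8, u(2) = 3881/720

h'(u) = 2u.
h(4) = -13, h'(4) = 8, so u(1) = 4 - (-13)/8 = 45/8.
h(45/8) = 169/64, h'(45/8) = 45/4, so u(2) = (45/8) - (169/64)/(45/4) = 3881/720.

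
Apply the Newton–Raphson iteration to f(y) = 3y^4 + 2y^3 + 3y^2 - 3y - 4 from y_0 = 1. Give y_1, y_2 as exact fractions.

y_1 = 20/21, y_2 = 1139708/1200759

f'(y) = 12y^3 + 6y^2 + 6y - 3.
f(1) = 1, f'(1) = 21, so y_1 = 1 - 1/21 = 20/21.
f(20/21) = 3872/64827, f'(20/21) = 57179/3087, so y_2 = (20/21) - (3872/64827)/(57179/3087) = 1139708/1200759.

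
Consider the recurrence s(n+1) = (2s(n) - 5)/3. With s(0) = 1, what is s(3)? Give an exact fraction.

-29/9

s(1) = (2·1 - 5)/3 = -1.
s(2) = (2·(-1) - 5)/3 = -7/3.
s(3) = (2·(-7/3) - 5)/3 = -29/9.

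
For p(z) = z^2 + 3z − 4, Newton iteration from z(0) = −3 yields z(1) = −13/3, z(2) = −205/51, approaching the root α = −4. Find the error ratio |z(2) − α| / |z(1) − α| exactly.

z(1) − α = −13/3 − (−4) = −13/3 + 4 = −1/3, so |z(1) − α| = 1/3.
z(2) − α = −205/51 − (−4) = −205/51 + 4 = −1/51, so |z(2) − α| = 1/51.
Ratio = (1/51) / (1/3) = 1/17.

1/17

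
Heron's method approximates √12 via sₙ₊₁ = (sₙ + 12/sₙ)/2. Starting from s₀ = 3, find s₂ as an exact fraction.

s₁ = (3 + 12/3)/2 = 7/2.
s₂ = (7/2 + 12/(7/2))/2 = 97/28.

97/28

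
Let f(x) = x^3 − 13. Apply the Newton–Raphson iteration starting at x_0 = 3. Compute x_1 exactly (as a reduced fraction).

f'(x) = 3x^2.
f(3) = 14, f'(3) = 27, so x_1 = 3 − 14/27 = 67/27.

67/27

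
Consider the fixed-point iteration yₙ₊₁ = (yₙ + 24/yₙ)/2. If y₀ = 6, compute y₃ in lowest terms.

y₁ = (6 + 24/6)/2 = 5.
y₂ = (5 + 24/5)/2 = 49/10.
y₃ = (49/10 + 24/(49/10))/2 = 4801/980.

4801/980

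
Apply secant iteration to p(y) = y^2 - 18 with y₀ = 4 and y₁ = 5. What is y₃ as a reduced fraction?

352/83

p(4) = -2, p(5) = 7. y₂ = 5 - 7·(5 - 4)/(7 - (-2)) = 38/9.
p(5) = 7, p(38/9) = -14/81. y₃ = (38/9) - (-14/81)·((38/9) - 5)/((-14/81) - 7) = 352/83.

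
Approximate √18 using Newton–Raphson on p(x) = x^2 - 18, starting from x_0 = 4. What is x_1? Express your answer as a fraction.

p'(x) = 2x.
p(4) = -2, p'(4) = 8, so x_1 = 4 - (-2)/8 = 17/4.

17/4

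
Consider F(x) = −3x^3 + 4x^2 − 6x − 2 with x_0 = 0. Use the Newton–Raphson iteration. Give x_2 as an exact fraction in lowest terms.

F'(x) = −9x^2 + 8x − 6.
F(0) = −2, F'(0) = −6, so x_1 = 0 − (−2)/(−6) = −1/3.
F(−1/3) = 5/9, F'(−1/3) = −29/3, so x_2 = (−1/3) − (5/9)/(−29/3) = −8/29.

−8/29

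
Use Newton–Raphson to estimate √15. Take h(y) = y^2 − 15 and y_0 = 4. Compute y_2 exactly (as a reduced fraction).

h'(y) = 2y.
h(4) = 1, h'(4) = 8, so y_1 = 4 − 1/8 = 31/8.
h(31/8) = 1/64, h'(31/8) = 31/4, so y_2 = (31/8) − (1/64)/(31/4) = 1921/496.

1921/496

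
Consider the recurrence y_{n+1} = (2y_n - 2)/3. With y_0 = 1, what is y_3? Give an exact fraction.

y_1 = (2·1 - 2)/3 = 0.
y_2 = (2·0 - 2)/3 = -2/3.
y_3 = (2·(-2/3) - 2)/3 = -10/9.

-10/9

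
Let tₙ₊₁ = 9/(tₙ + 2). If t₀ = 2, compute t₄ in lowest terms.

630/293

t₁ = 9/(2 + 2) = 9/4.
t₂ = 9/(9/4 + 2) = 36/17.
t₃ = 9/(36/17 + 2) = 153/70.
t₄ = 9/(153/70 + 2) = 630/293.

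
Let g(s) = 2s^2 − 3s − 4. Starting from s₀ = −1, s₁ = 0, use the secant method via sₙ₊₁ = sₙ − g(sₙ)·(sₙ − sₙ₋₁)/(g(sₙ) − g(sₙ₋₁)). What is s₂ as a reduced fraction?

−4/5

g(−1) = 1, g(0) = −4. s₂ = 0 − (−4)·(0 − (−1))/((−4) − 1) = −4/5.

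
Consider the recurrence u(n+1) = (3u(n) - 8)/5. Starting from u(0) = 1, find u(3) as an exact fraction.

u(1) = (3·1 - 8)/5 = -1.
u(2) = (3·(-1) - 8)/5 = -11/5.
u(3) = (3·(-11/5) - 8)/5 = -73/25.

-73/25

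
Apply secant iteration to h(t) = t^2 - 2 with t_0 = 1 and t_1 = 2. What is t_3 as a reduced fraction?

7/5

h(1) = -1, h(2) = 2. t_2 = 2 - 2·(2 - 1)/(2 - (-1)) = 4/3.
h(2) = 2, h(4/3) = -2/9. t_3 = (4/3) - (-2/9)·((4/3) - 2)/((-2/9) - 2) = 7/5.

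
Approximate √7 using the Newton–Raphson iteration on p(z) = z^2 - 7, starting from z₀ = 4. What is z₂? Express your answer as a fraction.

977/368

p'(z) = 2z.
p(4) = 9, p'(4) = 8, so z₁ = 4 - 9/8 = 23/8.
p(23/8) = 81/64, p'(23/8) = 23/4, so z₂ = (23/8) - (81/64)/(23/4) = 977/368.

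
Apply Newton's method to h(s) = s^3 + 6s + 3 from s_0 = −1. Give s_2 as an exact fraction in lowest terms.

−2437/5049

h'(s) = 3s^2 + 6.
h(−1) = −4, h'(−1) = 9, so s_1 = (−1) − (−4)/9 = −5/9.
h(−5/9) = −368/729, h'(−5/9) = 187/27, so s_2 = (−5/9) − (−368/729)/(187/27) = −2437/5049.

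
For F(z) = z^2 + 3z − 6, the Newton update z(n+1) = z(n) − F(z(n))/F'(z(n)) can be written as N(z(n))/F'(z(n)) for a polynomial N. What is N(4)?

22

F'(z) = 2z + 3.
N(z) = z·F'(z) − F(z) = z·(2z + 3) − (z^2 + 3z − 6) = z^2 + 6.
N(4) = 22.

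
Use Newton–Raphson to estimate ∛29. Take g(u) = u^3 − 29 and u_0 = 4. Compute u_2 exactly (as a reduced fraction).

5473477/1774728

g'(u) = 3u^2.
g(4) = 35, g'(4) = 48, so u_1 = 4 − 35/48 = 157/48.
g(157/48) = 662725/110592, g'(157/48) = 24649/768, so u_2 = (157/48) − (662725/110592)/(24649/768) = 5473477/1774728.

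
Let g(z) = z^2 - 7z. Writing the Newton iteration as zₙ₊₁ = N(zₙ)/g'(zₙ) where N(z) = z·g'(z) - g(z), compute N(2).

4

g'(z) = 2z - 7.
N(z) = z·g'(z) - g(z) = z·(2z - 7) - (z^2 - 7z) = z^2.
N(2) = 4.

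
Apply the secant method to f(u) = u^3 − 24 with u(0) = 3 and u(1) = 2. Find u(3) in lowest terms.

4650/1603

f(3) = 3, f(2) = −16. u(2) = 2 − (−16)·(2 − 3)/((−16) − 3) = 54/19.
f(2) = −16, f(54/19) = −7152/6859. u(3) = (54/19) − (−7152/6859)·((54/19) − 2)/((−7152/6859) − (−16)) = 4650/1603.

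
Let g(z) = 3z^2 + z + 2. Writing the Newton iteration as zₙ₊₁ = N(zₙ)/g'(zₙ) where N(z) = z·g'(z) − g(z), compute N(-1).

g'(z) = 6z + 1.
N(z) = z·g'(z) − g(z) = z·(6z + 1) − (3z^2 + z + 2) = 3z^2 − 2.
N(-1) = 1.

1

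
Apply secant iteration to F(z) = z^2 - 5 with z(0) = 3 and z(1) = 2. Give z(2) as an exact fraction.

11/5

F(3) = 4, F(2) = -1. z(2) = 2 - (-1)·(2 - 3)/((-1) - 4) = 11/5.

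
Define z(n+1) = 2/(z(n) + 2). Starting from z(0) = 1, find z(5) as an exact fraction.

z(1) = 2/(1 + 2) = 2/3.
z(2) = 2/(2/3 + 2) = 3/4.
z(3) = 2/(3/4 + 2) = 8/11.
z(4) = 2/(8/11 + 2) = 11/15.
z(5) = 2/(11/15 + 2) = 30/41.

30/41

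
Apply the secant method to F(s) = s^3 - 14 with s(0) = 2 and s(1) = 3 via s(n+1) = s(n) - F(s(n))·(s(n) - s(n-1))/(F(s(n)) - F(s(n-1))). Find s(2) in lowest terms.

F(2) = -6, F(3) = 13. s(2) = 3 - 13·(3 - 2)/(13 - (-6)) = 44/19.

44/19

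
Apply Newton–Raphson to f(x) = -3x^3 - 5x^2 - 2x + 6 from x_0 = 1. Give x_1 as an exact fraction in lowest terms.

17/21

f'(x) = -9x^2 - 10x - 2.
f(1) = -4, f'(1) = -21, so x_1 = 1 - (-4)/(-21) = 17/21.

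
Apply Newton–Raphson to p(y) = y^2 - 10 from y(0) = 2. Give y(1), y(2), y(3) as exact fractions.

p'(y) = 2y.
p(2) = -6, p'(2) = 4, so y(1) = 2 - (-6)/4 = 7/2.
p(7/2) = 9/4, p'(7/2) = 7, so y(2) = (7/2) - (9/4)/7 = 89/28.
p(89/28) = 81/784, p'(89/28) = 89/14, so y(3) = (89/28) - (81/784)/(89/14) = 15761/4984.

y(1) = 7/2, y(2) = 89/28, y(3) = 15761/4984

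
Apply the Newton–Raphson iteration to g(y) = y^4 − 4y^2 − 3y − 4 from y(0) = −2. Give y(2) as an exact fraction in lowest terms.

g'(y) = 4y^3 − 8y − 3.
g(−2) = 2, g'(−2) = −19, so y(1) = (−2) − 2/(−19) = −36/19.
g(−36/19) = 27680/130321, g'(−36/19) = −103233/6859, so y(2) = (−36/19) − (27680/130321)/(−103233/6859) = −3688708/1961427.

−3688708/1961427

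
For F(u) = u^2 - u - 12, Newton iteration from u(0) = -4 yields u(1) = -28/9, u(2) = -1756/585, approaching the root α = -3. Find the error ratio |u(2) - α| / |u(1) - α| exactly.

1/65

u(1) - α = -28/9 - (-3) = -28/9 + 3 = -1/9, so |u(1) - α| = 1/9.
u(2) - α = -1756/585 - (-3) = -1756/585 + 3 = -1/585, so |u(2) - α| = 1/585.
Ratio = (1/585) / (1/9) = 1/65.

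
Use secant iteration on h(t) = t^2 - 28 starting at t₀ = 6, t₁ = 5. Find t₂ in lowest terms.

h(6) = 8, h(5) = -3. t₂ = 5 - (-3)·(5 - 6)/((-3) - 8) = 58/11.

58/11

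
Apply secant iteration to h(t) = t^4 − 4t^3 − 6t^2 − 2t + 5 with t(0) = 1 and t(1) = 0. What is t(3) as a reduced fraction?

h(1) = −6, h(0) = 5. t(2) = 0 − 5·(0 − 1)/(5 − (−6)) = 5/11.
h(0) = 5, h(5/11) = 36870/14641. t(3) = (5/11) − (36870/14641)·((5/11) − 0)/((36870/14641) − 5) = 6655/7267.

6655/7267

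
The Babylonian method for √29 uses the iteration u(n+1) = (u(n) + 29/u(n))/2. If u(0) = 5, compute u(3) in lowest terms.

528527/98145

u(1) = (5 + 29/5)/2 = 27/5.
u(2) = (27/5 + 29/(27/5))/2 = 727/135.
u(3) = (727/135 + 29/(727/135))/2 = 528527/98145.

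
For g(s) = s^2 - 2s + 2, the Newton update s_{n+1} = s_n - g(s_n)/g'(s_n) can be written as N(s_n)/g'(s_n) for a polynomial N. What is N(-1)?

-1

g'(s) = 2s - 2.
N(s) = s·g'(s) - g(s) = s·(2s - 2) - (s^2 - 2s + 2) = s^2 - 2.
N(-1) = -1.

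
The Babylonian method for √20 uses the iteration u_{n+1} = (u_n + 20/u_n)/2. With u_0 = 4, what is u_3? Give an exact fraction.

u_1 = (4 + 20/4)/2 = 9/2.
u_2 = (9/2 + 20/(9/2))/2 = 161/36.
u_3 = (161/36 + 20/(161/36))/2 = 51841/11592.

51841/11592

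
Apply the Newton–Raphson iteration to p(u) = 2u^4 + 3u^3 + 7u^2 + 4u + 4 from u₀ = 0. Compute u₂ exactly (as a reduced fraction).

p'(u) = 8u^3 + 9u^2 + 14u + 4.
p(0) = 4, p'(0) = 4, so u₁ = 0 - 4/4 = -1.
p(-1) = 6, p'(-1) = -9, so u₂ = (-1) - 6/(-9) = -1/3.

-1/3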